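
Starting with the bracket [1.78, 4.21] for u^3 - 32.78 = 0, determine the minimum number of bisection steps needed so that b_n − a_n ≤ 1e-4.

Initial width b − a = 4.21 − 1.78 = 2.430000.
After n steps the width is (b−a)/2^n; need (b−a)/2^n ≤ 1e-4.
So n ≥ log₂(2.430000/1e-4) = log₂(24300.0000) ≈ 14.5687.
Hence n = 15.

15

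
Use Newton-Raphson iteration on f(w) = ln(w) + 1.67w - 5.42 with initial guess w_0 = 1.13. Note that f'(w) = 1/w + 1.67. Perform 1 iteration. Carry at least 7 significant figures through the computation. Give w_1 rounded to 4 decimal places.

2.4649

Newton update: w ← w − f(w)/f'(w).
w_0 = 1.130000: f = -3.410682, f' = 2.554956 → w_1 = 1.130000 - (-3.410682)/(2.554956) = 2.464928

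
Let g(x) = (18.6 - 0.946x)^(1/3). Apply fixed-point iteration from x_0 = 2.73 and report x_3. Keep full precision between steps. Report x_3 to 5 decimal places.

x_1 = g(2.730000) = 2.520756
x_2 = g(2.520756) = 2.531098
x_3 = g(2.531098) = 2.530589

2.53059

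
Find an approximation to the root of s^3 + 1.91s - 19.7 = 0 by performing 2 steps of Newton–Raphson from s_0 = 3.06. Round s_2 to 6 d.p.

Newton update: s ← s − f(s)/f'(s).
f'(s) = 3s^2 + 1.91
s_0 = 3.060000: f = 14.797216, f' = 30.000800 → s_1 = 3.060000 - (14.797216)/(30.000800) = 2.566773
s_1 = 2.566773: f = 2.113259, f' = 21.674965 → s_2 = 2.566773 - (2.113259)/(21.674965) = 2.469275

2.469275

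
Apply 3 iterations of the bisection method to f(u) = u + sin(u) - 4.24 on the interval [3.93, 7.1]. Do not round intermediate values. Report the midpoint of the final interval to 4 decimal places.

f(3.930000) = -1.019231, f(7.100000) = 3.588969 (opposite signs)
step 1: m = 5.515000, f(m) = 0.580169 > 0 → root in [3.930000, 5.515000]
step 2: m = 4.722500, f(m) = -0.517449 < 0 → root in [4.722500, 5.515000]
step 3: m = 5.118750, f(m) = -0.039815 < 0 → root in [5.118750, 5.515000]
Midpoint of [5.118750, 5.515000] = 5.316875

5.3169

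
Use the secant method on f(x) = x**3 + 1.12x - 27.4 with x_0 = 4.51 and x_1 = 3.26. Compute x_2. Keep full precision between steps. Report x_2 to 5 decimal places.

f(x_0) = 69.385051, f(x_1) = 10.897176
x_2 = 3.260000 - (10.897176)·(3.260000 - 4.510000)/(10.897176 - (69.385051)) = 3.027106; f(x_2) = 3.728856

3.02711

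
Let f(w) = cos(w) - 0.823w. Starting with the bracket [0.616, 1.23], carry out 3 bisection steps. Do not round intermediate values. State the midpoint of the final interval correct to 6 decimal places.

f(0.616000) = 0.309228, f(1.230000) = -0.678052 (opposite signs)
step 1: m = 0.923000, f(m) = -0.156198 < 0 → root in [0.616000, 0.923000]
step 2: m = 0.769500, f(m) = 0.084960 > 0 → root in [0.769500, 0.923000]
step 3: m = 0.846250, f(m) = -0.033668 < 0 → root in [0.769500, 0.846250]
Midpoint of [0.769500, 0.846250] = 0.807875

0.807875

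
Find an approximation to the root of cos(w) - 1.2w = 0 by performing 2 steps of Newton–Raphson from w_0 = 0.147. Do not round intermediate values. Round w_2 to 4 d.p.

0.6606

Newton update: w ← w − f(w)/f'(w).
f'(w) = -sin(w) - 1.2
w_0 = 0.147000: f = 0.812815, f' = -1.346471 → w_1 = 0.147000 - (0.812815)/(-1.346471) = 0.750663
w_1 = 0.750663: f = -0.169559, f' = -1.882124 → w_2 = 0.750663 - (-0.169559)/(-1.882124) = 0.660574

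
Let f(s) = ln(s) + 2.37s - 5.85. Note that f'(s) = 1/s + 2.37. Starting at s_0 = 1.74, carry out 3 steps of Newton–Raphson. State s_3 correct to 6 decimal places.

2.146132

s_0 = 1.740000: f = -1.172315, f' = 2.944713 → s_1 = 1.740000 - (-1.172315)/(2.944713) = 2.138108
s_1 = 2.138108: f = -0.022762, f' = 2.837703 → s_2 = 2.138108 - (-0.022762)/(2.837703) = 2.146130
s_2 = 2.146130: f = -0.000007, f' = 2.835955 → s_3 = 2.146130 - (-0.000007)/(2.835955) = 2.146132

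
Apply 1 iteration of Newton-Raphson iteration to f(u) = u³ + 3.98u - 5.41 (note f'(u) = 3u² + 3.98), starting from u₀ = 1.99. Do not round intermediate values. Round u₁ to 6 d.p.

u_0 = 1.990000: f = 10.390799, f' = 15.860300 → u_1 = 1.990000 - (10.390799)/(15.860300) = 1.334855

1.334855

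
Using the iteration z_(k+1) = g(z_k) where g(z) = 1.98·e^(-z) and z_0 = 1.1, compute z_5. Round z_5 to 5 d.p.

0.74866

z_1 = g(1.100000) = 0.659085
z_2 = g(0.659085) = 1.024303
z_3 = g(1.024303) = 0.710913
z_4 = g(0.710913) = 0.972568
z_5 = g(0.972568) = 0.748660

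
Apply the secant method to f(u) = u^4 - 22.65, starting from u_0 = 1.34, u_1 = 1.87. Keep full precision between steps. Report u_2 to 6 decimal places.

Secant update: u_(k+1) = u_k − f(u_k)·(u_k − u_(k-1))/(f(u_k) − f(u_(k-1))).
f(u_0) = -19.425821, f(u_1) = -10.421690
u_2 = 1.870000 - (-10.421690)·(1.870000 - 1.340000)/(-10.421690 - (-19.425821)) = 2.483440; f(u_2) = 15.387754

2.483440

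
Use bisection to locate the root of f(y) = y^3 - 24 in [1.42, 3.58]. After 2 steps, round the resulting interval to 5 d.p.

[2.50000, 3.04000]

f(1.420000) = -21.136712, f(3.580000) = 21.882712 (opposite signs)
step 1: m = 2.500000, f(m) = -8.375000 < 0 → root in [2.500000, 3.580000]
step 2: m = 3.040000, f(m) = 4.094464 > 0 → root in [2.500000, 3.040000]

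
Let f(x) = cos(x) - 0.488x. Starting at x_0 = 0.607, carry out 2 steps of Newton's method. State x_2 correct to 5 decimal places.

Newton update: x ← x − f(x)/f'(x).
f'(x) = -sin(x) - 0.488
x_0 = 0.607000: f = 0.525147, f' = -1.058406 → x_1 = 0.607000 - (0.525147)/(-1.058406) = 1.103168
x_1 = 1.103168: f = -0.087575, f' = -1.380640 → x_2 = 1.103168 - (-0.087575)/(-1.380640) = 1.039737

1.03974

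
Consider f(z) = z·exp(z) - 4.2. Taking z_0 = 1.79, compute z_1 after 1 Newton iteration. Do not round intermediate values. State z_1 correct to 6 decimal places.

Newton update: z ← z − f(z)/f'(z).
f'(z) = (z + 1)·exp(z)
z_0 = 1.790000: f = 6.521120, f' = 16.710572 → z_1 = 1.790000 - (6.521120)/(16.710572) = 1.399761

1.399761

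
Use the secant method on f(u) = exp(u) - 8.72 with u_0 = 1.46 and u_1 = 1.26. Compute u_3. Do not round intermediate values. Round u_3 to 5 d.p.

1.96423

f(u_0) = -4.414040, f(u_1) = -5.194579
u_2 = 1.260000 - (-5.194579)·(1.260000 - 1.460000)/(-5.194579 - (-4.414040)) = 2.591025; f(u_2) = 4.623443
u_3 = 2.591025 - (4.623443)·(2.591025 - 1.260000)/(4.623443 - (-5.194579)) = 1.964227; f(u_3) = -1.590602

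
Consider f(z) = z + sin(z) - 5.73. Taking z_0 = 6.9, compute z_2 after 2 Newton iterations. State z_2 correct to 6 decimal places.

f'(z) = 1 + cos(z)
z_0 = 6.900000: f = 1.748440, f' = 1.815725 → z_1 = 6.900000 - (1.748440)/(1.815725) = 5.937057
z_1 = 5.937057: f = -0.132201, f' = 1.940693 → z_2 = 5.937057 - (-0.132201)/(1.940693) = 6.005178

6.005178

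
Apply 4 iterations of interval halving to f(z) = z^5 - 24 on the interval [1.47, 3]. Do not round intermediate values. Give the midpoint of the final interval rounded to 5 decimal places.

1.90031

f(1.470000) = -17.135851, f(3.000000) = 219.000000 (opposite signs)
step 1: m = 2.235000, f(m) = 31.768330 > 0 → root in [1.470000, 2.235000]
step 2: m = 1.852500, f(m) = -2.183198 < 0 → root in [1.852500, 2.235000]
step 3: m = 2.043750, f(m) = 11.656511 > 0 → root in [1.852500, 2.043750]
step 4: m = 1.948125, f(m) = 4.059769 > 0 → root in [1.852500, 1.948125]
Midpoint of [1.852500, 1.948125] = 1.900313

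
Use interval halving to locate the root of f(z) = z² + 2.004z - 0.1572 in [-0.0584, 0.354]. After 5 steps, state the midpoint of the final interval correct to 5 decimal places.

0.07692

f(-0.058400) = -0.270823, f(0.354000) = 0.677532 (opposite signs)
step 1: m = 0.147800, f(m) = 0.160836 > 0 → root in [-0.058400, 0.147800]
step 2: m = 0.044700, f(m) = -0.065623 < 0 → root in [0.044700, 0.147800]
step 3: m = 0.096250, f(m) = 0.044949 > 0 → root in [0.044700, 0.096250]
step 4: m = 0.070475, f(m) = -0.011001 < 0 → root in [0.070475, 0.096250]
step 5: m = 0.083362, f(m) = 0.016808 > 0 → root in [0.070475, 0.083362]
Midpoint of [0.070475, 0.083362] = 0.076919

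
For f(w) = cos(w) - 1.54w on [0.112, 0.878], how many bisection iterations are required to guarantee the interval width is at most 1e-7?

23

Initial width b − a = 0.878 − 0.112 = 0.766000.
After n steps the width is (b−a)/2^n; need (b−a)/2^n ≤ 1e-7.
So n ≥ log₂(0.766000/1e-7) = log₂(7660000.0000) ≈ 22.8689.
Hence n = 23.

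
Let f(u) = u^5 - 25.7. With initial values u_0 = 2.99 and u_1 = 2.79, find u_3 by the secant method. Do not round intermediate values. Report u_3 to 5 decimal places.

f(u_0) = 213.276910, f(u_1) = 143.352274
u_2 = 2.790000 - (143.352274)·(2.790000 - 2.990000)/(143.352274 - (213.276910)) = 2.379981; f(u_2) = 50.660211
u_3 = 2.379981 - (50.660211)·(2.379981 - 2.790000)/(50.660211 - (143.352274)) = 2.155887; f(u_3) = 20.872585

2.15589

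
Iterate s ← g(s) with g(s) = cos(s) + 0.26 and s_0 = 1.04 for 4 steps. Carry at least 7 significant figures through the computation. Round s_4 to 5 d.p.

0.94472

s_1 = g(1.040000) = 0.766220
s_2 = g(0.766220) = 0.980537
s_3 = g(0.980537) = 0.816577
s_4 = g(0.816577) = 0.944720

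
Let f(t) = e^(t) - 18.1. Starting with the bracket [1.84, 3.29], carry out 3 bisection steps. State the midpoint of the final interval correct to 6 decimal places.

f(1.840000) = -11.803462, f(3.290000) = 8.742864 (opposite signs)
step 1: m = 2.565000, f(m) = -5.099342 < 0 → root in [2.565000, 3.290000]
step 2: m = 2.927500, f(m) = 0.580870 > 0 → root in [2.565000, 2.927500]
step 3: m = 2.746250, f(m) = -2.515918 < 0 → root in [2.746250, 2.927500]
Midpoint of [2.746250, 2.927500] = 2.836875

2.836875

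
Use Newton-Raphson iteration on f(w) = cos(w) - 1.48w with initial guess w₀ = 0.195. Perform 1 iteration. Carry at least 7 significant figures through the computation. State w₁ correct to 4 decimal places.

f'(w) = -sin(w) - 1.48
w_0 = 0.195000: f = 0.692448, f' = -1.673767 → w_1 = 0.195000 - (0.692448)/(-1.673767) = 0.608706

0.6087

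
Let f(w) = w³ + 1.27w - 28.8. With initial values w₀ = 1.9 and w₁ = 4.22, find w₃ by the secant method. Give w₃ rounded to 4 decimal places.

2.7920

f(w_0) = -19.528000, f(w_1) = 51.710848
w_2 = 4.220000 - (51.710848)·(4.220000 - 1.900000)/(51.710848 - (-19.528000)) = 2.535959; f(w_2) = -9.270364
w_3 = 2.535959 - (-9.270364)·(2.535959 - 4.220000)/(-9.270364 - (51.710848)) = 2.791967; f(w_3) = -3.490606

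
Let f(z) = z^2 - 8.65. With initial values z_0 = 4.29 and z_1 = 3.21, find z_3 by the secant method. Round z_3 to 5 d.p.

Secant update: z_(k+1) = z_k − f(z_k)·(z_k − z_(k-1))/(f(z_k) − f(z_(k-1))).
f(z_0) = 9.754100, f(z_1) = 1.654100
z_2 = 3.210000 - (1.654100)·(3.210000 - 4.290000)/(1.654100 - (9.754100)) = 2.989453; f(z_2) = 0.286831
z_3 = 2.989453 - (0.286831)·(2.989453 - 3.210000)/(0.286831 - (1.654100)) = 2.943186; f(z_3) = 0.012345

2.94319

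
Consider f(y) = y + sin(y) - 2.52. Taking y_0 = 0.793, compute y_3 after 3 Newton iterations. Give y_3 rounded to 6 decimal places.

f'(y) = 1 + cos(y)
y_0 = 0.793000: f = -1.014538, f' = 1.701711 → y_1 = 0.793000 - (-1.014538)/(1.701711) = 1.389187
y_1 = 1.389187: f = -0.147258, f' = 1.180612 → y_2 = 1.389187 - (-0.147258)/(1.180612) = 1.513918
y_2 = 1.513918: f = -0.007699, f' = 1.056848 → y_3 = 1.513918 - (-0.007699)/(1.056848) = 1.521203

1.521203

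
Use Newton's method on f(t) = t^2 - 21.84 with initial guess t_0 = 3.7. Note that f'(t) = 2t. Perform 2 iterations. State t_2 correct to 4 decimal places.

Newton update: t ← t − f(t)/f'(t).
t_0 = 3.700000: f = -8.150000, f' = 7.400000 → t_1 = 3.700000 - (-8.150000)/(7.400000) = 4.801351
t_1 = 4.801351: f = 1.212975, f' = 9.602703 → t_2 = 4.801351 - (1.212975)/(9.602703) = 4.675035

4.6750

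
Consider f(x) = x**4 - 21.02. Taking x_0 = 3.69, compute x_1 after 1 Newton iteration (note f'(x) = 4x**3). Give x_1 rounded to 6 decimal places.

2.872091

x_0 = 3.690000: f = 164.378179, f' = 200.973636 → x_1 = 3.690000 - (164.378179)/(200.973636) = 2.872091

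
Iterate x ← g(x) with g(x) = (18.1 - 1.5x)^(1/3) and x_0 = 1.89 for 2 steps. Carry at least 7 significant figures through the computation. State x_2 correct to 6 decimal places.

x_1 = g(1.890000) = 2.480651
x_2 = g(2.480651) = 2.431699

2.431699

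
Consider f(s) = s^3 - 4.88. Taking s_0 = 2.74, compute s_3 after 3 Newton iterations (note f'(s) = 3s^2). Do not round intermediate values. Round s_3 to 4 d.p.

1.6979

Newton update: s ← s − f(s)/f'(s).
s_0 = 2.740000: f = 15.690824, f' = 22.522800 → s_1 = 2.740000 - (15.690824)/(22.522800) = 2.043336
s_1 = 2.043336: f = 3.651381, f' = 12.525666 → s_2 = 2.043336 - (3.651381)/(12.525666) = 1.751824
s_2 = 1.751824: f = 0.496151, f' = 9.206662 → s_3 = 1.751824 - (0.496151)/(9.206662) = 1.697934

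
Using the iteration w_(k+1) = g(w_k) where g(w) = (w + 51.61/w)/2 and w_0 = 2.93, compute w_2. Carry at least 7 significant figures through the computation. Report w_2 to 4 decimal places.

7.6482

w_1 = g(2.930000) = 10.272167
w_2 = g(10.272167) = 7.648212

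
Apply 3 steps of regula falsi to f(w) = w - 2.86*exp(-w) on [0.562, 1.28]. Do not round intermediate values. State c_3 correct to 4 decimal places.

1.0260

f(0.562000) = -1.068394, f(1.280000) = 0.484813
step 1: c = 1.055886, f(c) = 0.060937 > 0 → new bracket [0.562000, 1.055886]
step 2: c = 1.029236, f(c) = 0.007416 > 0 → new bracket [0.562000, 1.029236]
step 3: c = 1.026015, f(c) = 0.000899 > 0 → new bracket [0.562000, 1.026015]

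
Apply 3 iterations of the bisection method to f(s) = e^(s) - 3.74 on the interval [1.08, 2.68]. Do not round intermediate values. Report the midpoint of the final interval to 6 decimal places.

1.380000

f(1.080000) = -0.795320, f(2.680000) = 10.845093 (opposite signs)
step 1: m = 1.880000, f(m) = 2.813505 > 0 → root in [1.080000, 1.880000]
step 2: m = 1.480000, f(m) = 0.652946 > 0 → root in [1.080000, 1.480000]
step 3: m = 1.280000, f(m) = -0.143360 < 0 → root in [1.280000, 1.480000]
Midpoint of [1.280000, 1.480000] = 1.380000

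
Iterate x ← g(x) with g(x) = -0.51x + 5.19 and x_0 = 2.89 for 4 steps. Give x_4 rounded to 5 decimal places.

x_1 = g(2.890000) = 3.716100
x_2 = g(3.716100) = 3.294789
x_3 = g(3.294789) = 3.509658
x_4 = g(3.509658) = 3.400075

3.40007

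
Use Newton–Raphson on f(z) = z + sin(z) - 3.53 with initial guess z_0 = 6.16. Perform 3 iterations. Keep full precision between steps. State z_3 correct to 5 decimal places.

4.51186

f'(z) = 1 + cos(z)
z_0 = 6.160000: f = 2.507126, f' = 1.992422 → z_1 = 6.160000 - (2.507126)/(1.992422) = 4.901669
z_1 = 4.901669: f = 0.389529, f' = 1.188152 → z_2 = 4.901669 - (0.389529)/(1.188152) = 4.573825
z_2 = 4.573825: f = 0.053409, f' = 0.861879 → z_3 = 4.573825 - (0.053409)/(0.861879) = 4.511856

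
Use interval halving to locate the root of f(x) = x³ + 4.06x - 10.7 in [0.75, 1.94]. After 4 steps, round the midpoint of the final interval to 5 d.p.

f(0.750000) = -7.233125, f(1.940000) = 4.477784 (opposite signs)
step 1: m = 1.345000, f(m) = -2.806161 < 0 → root in [1.345000, 1.940000]
step 2: m = 1.642500, f(m) = 0.399697 > 0 → root in [1.345000, 1.642500]
step 3: m = 1.493750, f(m) = -1.302387 < 0 → root in [1.493750, 1.642500]
step 4: m = 1.568125, f(m) = -0.477368 < 0 → root in [1.568125, 1.642500]
Midpoint of [1.568125, 1.642500] = 1.605313

1.60531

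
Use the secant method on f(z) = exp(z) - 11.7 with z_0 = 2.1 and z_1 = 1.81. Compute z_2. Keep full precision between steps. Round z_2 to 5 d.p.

f(z_0) = -3.533830, f(z_1) = -5.589553
z_2 = 1.810000 - (-5.589553)·(1.810000 - 2.100000)/(-5.589553 - (-3.533830)) = 2.598516; f(z_2) = 1.743774

2.59852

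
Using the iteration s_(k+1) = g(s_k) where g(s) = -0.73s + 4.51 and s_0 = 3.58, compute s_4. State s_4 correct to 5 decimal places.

s_1 = g(3.580000) = 1.896600
s_2 = g(1.896600) = 3.125482
s_3 = g(3.125482) = 2.228398
s_4 = g(2.228398) = 2.883269

2.88327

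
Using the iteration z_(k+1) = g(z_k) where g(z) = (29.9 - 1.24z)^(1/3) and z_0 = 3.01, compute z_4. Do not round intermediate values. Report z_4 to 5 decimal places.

2.97069

z_1 = g(3.010000) = 2.968848
z_2 = g(2.968848) = 2.970777
z_3 = g(2.970777) = 2.970686
z_4 = g(2.970686) = 2.970690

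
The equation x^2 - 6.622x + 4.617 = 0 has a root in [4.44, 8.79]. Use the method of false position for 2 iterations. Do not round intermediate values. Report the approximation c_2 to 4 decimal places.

False-position update: c = (a·f(b) − b·f(a))/(f(b) − f(a)); replace the endpoint whose sign matches f(c).
f(4.440000) = -5.071080, f(8.790000) = 23.673720
step 1: c = 5.207415, f(c) = -2.749330 < 0 → new bracket [5.207415, 8.790000]
step 2: c = 5.580185, f(c) = -1.196521 < 0 → new bracket [5.580185, 8.790000]

5.5802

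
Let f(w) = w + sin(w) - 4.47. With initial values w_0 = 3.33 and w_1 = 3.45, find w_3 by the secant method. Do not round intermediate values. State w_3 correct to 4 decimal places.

f(w_0) = -1.327295, f(w_1) = -1.323542
w_2 = 3.450000 - (-1.323542)·(3.450000 - 3.330000)/(-1.323542 - (-1.327295)) = 45.767772; f(w_2) = 42.274817
w_3 = 45.767772 - (42.274817)·(45.767772 - 3.450000)/(42.274817 - (-1.323542)) = 4.734666; f(w_3) = -0.735086

4.7347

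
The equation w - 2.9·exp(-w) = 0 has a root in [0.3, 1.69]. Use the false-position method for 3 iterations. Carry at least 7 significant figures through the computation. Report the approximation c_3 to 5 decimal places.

f(0.300000) = -1.848373, f(1.690000) = 1.154893
step 1: c = 1.155481, f(c) = 0.242254 > 0 → new bracket [0.300000, 1.155481]
step 2: c = 1.056351, f(c) = 0.047957 > 0 → new bracket [0.300000, 1.056351]
step 3: c = 1.037224, f(c) = 0.009355 > 0 → new bracket [0.300000, 1.037224]

1.03722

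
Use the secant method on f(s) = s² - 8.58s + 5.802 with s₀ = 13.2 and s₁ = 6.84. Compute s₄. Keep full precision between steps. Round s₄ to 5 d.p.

f(s_0) = 66.786000, f(s_1) = -6.099600
s_2 = 6.840000 - (-6.099600)·(6.840000 - 13.200000)/(-6.099600 - (66.786000)) = 7.372251; f(s_2) = -3.101827
s_3 = 7.372251 - (-3.101827)·(7.372251 - 6.840000)/(-3.101827 - (-6.099600)) = 7.922977; f(s_3) = 0.596424
s_4 = 7.922977 - (0.596424)·(7.922977 - 7.372251)/(0.596424 - (-3.101827)) = 7.834161; f(s_4) = -0.041025

7.83416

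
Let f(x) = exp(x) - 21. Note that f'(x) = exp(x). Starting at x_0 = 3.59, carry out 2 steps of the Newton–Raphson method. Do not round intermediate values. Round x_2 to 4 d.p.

x_0 = 3.590000: f = 15.234076, f' = 36.234076 → x_1 = 3.590000 - (15.234076)/(36.234076) = 3.169565
x_1 = 3.169565: f = 2.797129, f' = 23.797129 → x_2 = 3.169565 - (2.797129)/(23.797129) = 3.052024

3.0520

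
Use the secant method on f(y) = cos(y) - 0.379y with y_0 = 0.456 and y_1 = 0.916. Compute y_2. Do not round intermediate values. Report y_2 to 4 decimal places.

1.1760

Secant update: y_(k+1) = y_k − f(y_k)·(y_k − y_(k-1))/(f(y_k) − f(y_(k-1))).
f(y_0) = 0.724997, f(y_1) = 0.261834
y_2 = 0.916000 - (0.261834)·(0.916000 - 0.456000)/(0.261834 - (0.724997)) = 1.176045; f(y_2) = -0.061143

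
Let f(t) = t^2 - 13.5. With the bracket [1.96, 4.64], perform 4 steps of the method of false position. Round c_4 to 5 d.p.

False-position update: c = (a·f(b) − b·f(a))/(f(b) − f(a)); replace the endpoint whose sign matches f(c).
f(1.960000) = -9.658400, f(4.640000) = 8.029600
step 1: c = 3.423394, f(c) = -1.780374 < 0 → new bracket [3.423394, 4.640000]
step 2: c = 3.644191, f(c) = -0.219872 < 0 → new bracket [3.644191, 4.640000]
step 3: c = 3.670732, f(c) = -0.025725 < 0 → new bracket [3.670732, 4.640000]
step 4: c = 3.673828, f(c) = -0.002991 < 0 → new bracket [3.673828, 4.640000]

3.67383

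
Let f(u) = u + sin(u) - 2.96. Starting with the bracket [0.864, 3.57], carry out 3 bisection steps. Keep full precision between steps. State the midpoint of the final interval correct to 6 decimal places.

2.047875

f(0.864000) = -1.335554, f(3.570000) = 0.194577 (opposite signs)
step 1: m = 2.217000, f(m) = 0.055376 > 0 → root in [0.864000, 2.217000]
step 2: m = 1.540500, f(m) = -0.419959 < 0 → root in [1.540500, 2.217000]
step 3: m = 1.878750, f(m) = -0.128294 < 0 → root in [1.878750, 2.217000]
Midpoint of [1.878750, 2.217000] = 2.047875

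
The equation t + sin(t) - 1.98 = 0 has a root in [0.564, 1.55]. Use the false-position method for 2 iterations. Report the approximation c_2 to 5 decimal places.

False-position update: c = (a·f(b) − b·f(a))/(f(b) − f(a)); replace the endpoint whose sign matches f(c).
f(0.564000) = -0.881429, f(1.550000) = 0.569784
step 1: c = 1.162871, f(c) = 0.100817 > 0 → new bracket [0.564000, 1.162871]
step 2: c = 1.101403, f(c) = 0.013246 > 0 → new bracket [0.564000, 1.101403]

1.10140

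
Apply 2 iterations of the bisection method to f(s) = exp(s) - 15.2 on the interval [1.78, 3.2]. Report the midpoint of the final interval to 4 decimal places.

2.6675

f(1.780000) = -9.270144, f(3.200000) = 9.332530 (opposite signs)
step 1: m = 2.490000, f(m) = -3.138724 < 0 → root in [2.490000, 3.200000]
step 2: m = 2.845000, f(m) = 2.001559 > 0 → root in [2.490000, 2.845000]
Midpoint of [2.490000, 2.845000] = 2.667500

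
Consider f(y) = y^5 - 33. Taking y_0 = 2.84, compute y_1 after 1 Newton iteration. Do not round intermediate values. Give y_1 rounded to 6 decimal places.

2.373454

Newton update: y ← y − f(y)/f'(y).
f'(y) = 5y^4
y_0 = 2.840000: f = 151.753086, f' = 325.269517 → y_1 = 2.840000 - (151.753086)/(325.269517) = 2.373454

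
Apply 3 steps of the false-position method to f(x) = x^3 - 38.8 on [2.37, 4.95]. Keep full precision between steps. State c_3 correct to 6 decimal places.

f(2.370000) = -25.487947, f(4.950000) = 82.487375
step 1: c = 2.979018, f(c) = -12.362564 < 0 → new bracket [2.979018, 4.950000]
step 2: c = 3.235912, f(c) = -4.916356 < 0 → new bracket [3.235912, 4.950000]
step 3: c = 3.332327, f(c) = -1.796483 < 0 → new bracket [3.332327, 4.950000]

3.332327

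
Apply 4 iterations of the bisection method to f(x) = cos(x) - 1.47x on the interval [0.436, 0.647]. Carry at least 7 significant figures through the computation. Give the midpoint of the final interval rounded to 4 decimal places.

0.5745

f(0.436000) = 0.265528, f(0.647000) = -0.153194 (opposite signs)
step 1: m = 0.541500, f(m) = 0.060932 > 0 → root in [0.541500, 0.647000]
step 2: m = 0.594250, f(m) = -0.044979 < 0 → root in [0.541500, 0.594250]
step 3: m = 0.567875, f(m) = 0.008270 > 0 → root in [0.567875, 0.594250]
step 4: m = 0.581062, f(m) = -0.018282 < 0 → root in [0.567875, 0.581062]
Midpoint of [0.567875, 0.581062] = 0.574469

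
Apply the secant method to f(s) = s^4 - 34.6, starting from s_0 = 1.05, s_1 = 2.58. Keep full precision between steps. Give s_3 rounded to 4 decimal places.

Secant update: s_(k+1) = s_k − f(s_k)·(s_k − s_(k-1))/(f(s_k) − f(s_(k-1))).
f(s_0) = -33.384494, f(s_1) = 9.707661
s_2 = 2.580000 - (9.707661)·(2.580000 - 1.050000)/(9.707661 - (-33.384494)) = 2.235327; f(s_2) = -9.633141
s_3 = 2.235327 - (-9.633141)·(2.235327 - 2.580000)/(-9.633141 - (9.707661)) = 2.406999; f(s_3) = -1.033672

2.4070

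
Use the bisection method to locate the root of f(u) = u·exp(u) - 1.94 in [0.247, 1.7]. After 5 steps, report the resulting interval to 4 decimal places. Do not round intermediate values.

[0.8373, 0.8827]

f(0.247000) = -1.623796, f(1.700000) = 7.365711 (opposite signs)
step 1: m = 0.973500, f(m) = 0.637043 > 0 → root in [0.247000, 0.973500]
step 2: m = 0.610250, f(m) = -0.816596 < 0 → root in [0.610250, 0.973500]
step 3: m = 0.791875, f(m) = -0.191911 < 0 → root in [0.791875, 0.973500]
step 4: m = 0.882688, f(m) = 0.193798 > 0 → root in [0.791875, 0.882688]
step 5: m = 0.837281, f(m) = -0.005815 < 0 → root in [0.837281, 0.882688]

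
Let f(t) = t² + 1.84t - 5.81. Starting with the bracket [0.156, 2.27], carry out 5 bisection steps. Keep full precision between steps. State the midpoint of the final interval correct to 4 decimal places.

f(0.156000) = -5.498624, f(2.270000) = 3.519700 (opposite signs)
step 1: m = 1.213000, f(m) = -2.106711 < 0 → root in [1.213000, 2.270000]
step 2: m = 1.741500, f(m) = 0.427182 > 0 → root in [1.213000, 1.741500]
step 3: m = 1.477250, f(m) = -0.909592 < 0 → root in [1.477250, 1.741500]
step 4: m = 1.609375, f(m) = -0.258662 < 0 → root in [1.609375, 1.741500]
step 5: m = 1.675438, f(m) = 0.079896 > 0 → root in [1.609375, 1.675438]
Midpoint of [1.609375, 1.675438] = 1.642406

1.6424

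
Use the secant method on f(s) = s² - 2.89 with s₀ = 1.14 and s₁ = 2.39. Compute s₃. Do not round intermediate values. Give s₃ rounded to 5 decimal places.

1.68103

Secant update: s_(k+1) = s_k − f(s_k)·(s_k − s_(k-1))/(f(s_k) − f(s_(k-1))).
f(s_0) = -1.590400, f(s_1) = 2.822100
s_2 = 2.390000 - (2.822100)·(2.390000 - 1.140000)/(2.822100 - (-1.590400)) = 1.590538; f(s_2) = -0.360188
s_3 = 1.590538 - (-0.360188)·(1.590538 - 2.390000)/(-0.360188 - (2.822100)) = 1.681026; f(s_3) = -0.064153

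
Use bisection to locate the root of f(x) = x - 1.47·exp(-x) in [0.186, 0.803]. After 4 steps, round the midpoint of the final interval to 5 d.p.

f(0.186000) = -1.034502, f(0.803000) = 0.144465 (opposite signs)
step 1: m = 0.494500, f(m) = -0.402017 < 0 → root in [0.494500, 0.803000]
step 2: m = 0.648750, f(m) = -0.119617 < 0 → root in [0.648750, 0.803000]
step 3: m = 0.725875, f(m) = 0.014541 > 0 → root in [0.648750, 0.725875]
step 4: m = 0.687312, f(m) = -0.051989 < 0 → root in [0.687312, 0.725875]
Midpoint of [0.687312, 0.725875] = 0.706594

0.70659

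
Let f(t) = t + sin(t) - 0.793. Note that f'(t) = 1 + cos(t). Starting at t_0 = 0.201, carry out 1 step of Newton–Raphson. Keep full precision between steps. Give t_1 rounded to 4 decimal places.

Newton update: t ← t − f(t)/f'(t).
t_0 = 0.201000: f = -0.392351, f' = 1.979867 → t_1 = 0.201000 - (-0.392351)/(1.979867) = 0.399170

0.3992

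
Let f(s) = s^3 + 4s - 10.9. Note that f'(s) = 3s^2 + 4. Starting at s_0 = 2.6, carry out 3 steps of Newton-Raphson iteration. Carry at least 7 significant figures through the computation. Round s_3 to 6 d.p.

1.634366

Newton update: s ← s − f(s)/f'(s).
s_0 = 2.600000: f = 17.076000, f' = 24.280000 → s_1 = 2.600000 - (17.076000)/(24.280000) = 1.896705
s_1 = 1.896705: f = 3.510199, f' = 14.792471 → s_2 = 1.896705 - (3.510199)/(14.792471) = 1.659409
s_2 = 1.659409: f = 0.307046, f' = 12.260913 → s_3 = 1.659409 - (0.307046)/(12.260913) = 1.634366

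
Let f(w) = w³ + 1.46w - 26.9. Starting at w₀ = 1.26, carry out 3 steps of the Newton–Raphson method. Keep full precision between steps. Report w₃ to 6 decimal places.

2.980971

f'(w) = 3w² + 1.46
w_0 = 1.260000: f = -23.060024, f' = 6.222800 → w_1 = 1.260000 - (-23.060024)/(6.222800) = 4.965731
w_1 = 4.965731: f = 102.797381, f' = 75.435459 → w_2 = 4.965731 - (102.797381)/(75.435459) = 3.603012
w_2 = 3.603012: f = 25.133583, f' = 40.405076 → w_3 = 3.603012 - (25.133583)/(40.405076) = 2.980971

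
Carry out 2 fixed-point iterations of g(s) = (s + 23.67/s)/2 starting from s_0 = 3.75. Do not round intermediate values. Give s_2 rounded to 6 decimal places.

4.867915

s_1 = g(3.750000) = 5.031000
s_2 = g(5.031000) = 4.867915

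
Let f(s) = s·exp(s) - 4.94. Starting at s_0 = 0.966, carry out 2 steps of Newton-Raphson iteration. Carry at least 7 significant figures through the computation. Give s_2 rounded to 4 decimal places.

1.3282

Newton update: s ← s − f(s)/f'(s).
f'(s) = (s + 1)·exp(s)
s_0 = 0.966000: f = -2.401918, f' = 5.165495 → s_1 = 0.966000 - (-2.401918)/(5.165495) = 1.430993
s_1 = 1.430993: f = 1.045628, f' = 10.168478 → s_2 = 1.430993 - (1.045628)/(10.168478) = 1.328162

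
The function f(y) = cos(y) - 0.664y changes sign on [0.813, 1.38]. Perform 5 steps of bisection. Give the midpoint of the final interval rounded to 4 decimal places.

0.9105

f(0.813000) = 0.147490, f(1.380000) = -0.726679 (opposite signs)
step 1: m = 1.096500, f(m) = -0.271363 < 0 → root in [0.813000, 1.096500]
step 2: m = 0.954750, f(m) = -0.056141 < 0 → root in [0.813000, 0.954750]
step 3: m = 0.883875, f(m) = 0.047267 > 0 → root in [0.883875, 0.954750]
step 4: m = 0.919312, f(m) = -0.004057 < 0 → root in [0.883875, 0.919312]
step 5: m = 0.901594, f(m) = 0.021703 > 0 → root in [0.901594, 0.919312]
Midpoint of [0.901594, 0.919312] = 0.910453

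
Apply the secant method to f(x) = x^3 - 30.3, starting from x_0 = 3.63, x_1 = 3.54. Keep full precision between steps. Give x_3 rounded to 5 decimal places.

Secant update: x_(k+1) = x_k − f(x_k)·(x_k − x_(k-1))/(f(x_k) − f(x_(k-1))).
f(x_0) = 17.532147, f(x_1) = 14.061864
x_2 = 3.540000 - (14.061864)·(3.540000 - 3.630000)/(14.061864 - (17.532147)) = 3.175313; f(x_2) = 1.715445
x_3 = 3.175313 - (1.715445)·(3.175313 - 3.540000)/(1.715445 - (14.061864)) = 3.124642; f(x_3) = 0.207096

3.12464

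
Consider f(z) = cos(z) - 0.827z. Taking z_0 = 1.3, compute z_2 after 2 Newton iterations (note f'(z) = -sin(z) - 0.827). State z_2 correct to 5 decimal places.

0.82276

Newton update: z ← z − f(z)/f'(z).
z_0 = 1.300000: f = -0.807601, f' = -1.790558 → z_1 = 1.300000 - (-0.807601)/(-1.790558) = 0.848967
z_1 = 0.848967: f = -0.041337, f' = -1.577598 → z_2 = 0.848967 - (-0.041337)/(-1.577598) = 0.822765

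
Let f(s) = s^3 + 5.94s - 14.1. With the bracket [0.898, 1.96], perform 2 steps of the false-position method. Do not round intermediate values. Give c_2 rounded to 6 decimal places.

1.626722

False-position update: c = (a·f(b) − b·f(a))/(f(b) − f(a)); replace the endpoint whose sign matches f(c).
f(0.898000) = -8.041729, f(1.960000) = 5.071936
step 1: c = 1.549253, f(c) = -1.178941 < 0 → new bracket [1.549253, 1.960000]
step 2: c = 1.626722, f(c) = -0.132604 < 0 → new bracket [1.626722, 1.960000]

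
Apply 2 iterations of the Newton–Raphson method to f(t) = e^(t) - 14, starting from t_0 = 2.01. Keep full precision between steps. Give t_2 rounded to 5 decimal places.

2.66715

f'(t) = e^(t)
t_0 = 2.010000: f = -6.536683, f' = 7.463317 → t_1 = 2.010000 - (-6.536683)/(7.463317) = 2.885841
t_1 = 2.885841: f = 3.918639, f' = 17.918639 → t_2 = 2.885841 - (3.918639)/(17.918639) = 2.667151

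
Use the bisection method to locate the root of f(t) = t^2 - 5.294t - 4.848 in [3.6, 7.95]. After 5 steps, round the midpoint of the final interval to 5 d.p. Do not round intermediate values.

6.11484

f(3.600000) = -10.946400, f(7.950000) = 16.267200 (opposite signs)
step 1: m = 5.775000, f(m) = -2.070225 < 0 → root in [5.775000, 7.950000]
step 2: m = 6.862500, f(m) = 5.915831 > 0 → root in [5.775000, 6.862500]
step 3: m = 6.318750, f(m) = 1.627139 > 0 → root in [5.775000, 6.318750]
step 4: m = 6.046875, f(m) = -0.295459 < 0 → root in [6.046875, 6.318750]
step 5: m = 6.182813, f(m) = 0.647361 > 0 → root in [6.046875, 6.182813]
Midpoint of [6.046875, 6.182813] = 6.114844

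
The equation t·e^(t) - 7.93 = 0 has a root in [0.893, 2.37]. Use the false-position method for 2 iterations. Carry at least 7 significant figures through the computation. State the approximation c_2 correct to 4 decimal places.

f(0.893000) = -5.748896, f(2.370000) = 17.422820
step 1: c = 1.259443, f(c) = -3.492403 < 0 → new bracket [1.259443, 2.370000]
step 2: c = 1.444883, f(c) = -1.801738 < 0 → new bracket [1.444883, 2.370000]

1.4449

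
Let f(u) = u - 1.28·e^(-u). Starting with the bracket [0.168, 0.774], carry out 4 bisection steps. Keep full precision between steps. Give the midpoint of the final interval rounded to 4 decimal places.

0.6793

f(0.168000) = -0.914053, f(0.774000) = 0.183709 (opposite signs)
step 1: m = 0.471000, f(m) = -0.328203 < 0 → root in [0.471000, 0.774000]
step 2: m = 0.622500, f(m) = -0.064350 < 0 → root in [0.622500, 0.774000]
step 3: m = 0.698250, f(m) = 0.061507 > 0 → root in [0.622500, 0.698250]
step 4: m = 0.660375, f(m) = -0.000947 < 0 → root in [0.660375, 0.698250]
Midpoint of [0.660375, 0.698250] = 0.679312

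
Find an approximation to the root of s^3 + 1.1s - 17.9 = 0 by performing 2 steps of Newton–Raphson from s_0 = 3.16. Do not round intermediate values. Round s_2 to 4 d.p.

f'(s) = 3s^2 + 1.1
s_0 = 3.160000: f = 17.130496, f' = 31.056800 → s_1 = 3.160000 - (17.130496)/(31.056800) = 2.608414
s_1 = 2.608414: f = 2.716444, f' = 21.511471 → s_2 = 2.608414 - (2.716444)/(21.511471) = 2.482135

2.4821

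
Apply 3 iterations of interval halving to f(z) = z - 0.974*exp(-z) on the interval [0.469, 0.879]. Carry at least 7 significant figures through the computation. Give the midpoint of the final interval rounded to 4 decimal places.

0.5459

f(0.469000) = -0.140361, f(0.879000) = 0.474597 (opposite signs)
step 1: m = 0.674000, f(m) = 0.177585 > 0 → root in [0.469000, 0.674000]
step 2: m = 0.571500, f(m) = 0.021504 > 0 → root in [0.469000, 0.571500]
step 3: m = 0.520250, f(m) = -0.058668 < 0 → root in [0.520250, 0.571500]
Midpoint of [0.520250, 0.571500] = 0.545875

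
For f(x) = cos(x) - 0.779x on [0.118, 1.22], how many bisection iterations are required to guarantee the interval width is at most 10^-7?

Initial width b − a = 1.22 − 0.118 = 1.102000.
After n steps the width is (b−a)/2^n; need (b−a)/2^n ≤ 10^-7.
So n ≥ log₂(1.102000/10^-7) = log₂(11020000.0000) ≈ 23.3936.
Hence n = 24.

24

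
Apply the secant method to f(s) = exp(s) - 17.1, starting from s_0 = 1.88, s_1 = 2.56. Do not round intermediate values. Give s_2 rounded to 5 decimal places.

f(s_0) = -10.546495, f(s_1) = -4.164183
s_2 = 2.560000 - (-4.164183)·(2.560000 - 1.880000)/(-4.164183 - (-10.546495)) = 3.003671; f(s_2) = 3.059398

3.00367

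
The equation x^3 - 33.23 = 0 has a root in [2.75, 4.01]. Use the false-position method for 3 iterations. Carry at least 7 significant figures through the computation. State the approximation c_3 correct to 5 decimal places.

False-position update: c = (a·f(b) − b·f(a))/(f(b) − f(a)); replace the endpoint whose sign matches f(c).
f(2.750000) = -12.433125, f(4.010000) = 31.251201
step 1: c = 3.108612, f(c) = -3.190016 < 0 → new bracket [3.108612, 4.010000]
step 2: c = 3.192101, f(c) = -0.704068 < 0 → new bracket [3.192101, 4.010000]
step 3: c = 3.210121, f(c) = -0.150086 < 0 → new bracket [3.210121, 4.010000]

3.21012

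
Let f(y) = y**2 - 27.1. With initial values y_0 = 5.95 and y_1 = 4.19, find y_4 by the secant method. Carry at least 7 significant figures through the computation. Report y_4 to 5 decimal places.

f(y_0) = 8.302500, f(y_1) = -9.543900
y_2 = 4.190000 - (-9.543900)·(4.190000 - 5.950000)/(-9.543900 - (8.302500)) = 5.131213; f(y_2) = -0.770653
y_3 = 5.131213 - (-0.770653)·(5.131213 - 4.190000)/(-0.770653 - (-9.543900)) = 5.213890; f(y_3) = 0.084653
y_4 = 5.213890 - (0.084653)·(5.213890 - 5.131213)/(0.084653 - (-0.770653)) = 5.205707; f(y_4) = -0.000610

5.20571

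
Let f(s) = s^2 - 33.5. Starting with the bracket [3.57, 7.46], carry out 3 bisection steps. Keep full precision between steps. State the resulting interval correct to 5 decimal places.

[5.51500, 6.00125]

f(3.570000) = -20.755100, f(7.460000) = 22.151600 (opposite signs)
step 1: m = 5.515000, f(m) = -3.084775 < 0 → root in [5.515000, 7.460000]
step 2: m = 6.487500, f(m) = 8.587656 > 0 → root in [5.515000, 6.487500]
step 3: m = 6.001250, f(m) = 2.515002 > 0 → root in [5.515000, 6.001250]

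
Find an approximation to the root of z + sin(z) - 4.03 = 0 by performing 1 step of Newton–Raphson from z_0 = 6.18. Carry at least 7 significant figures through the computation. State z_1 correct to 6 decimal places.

5.153772

f'(z) = 1 + cos(z)
z_0 = 6.180000: f = 2.046998, f' = 1.994681 → z_1 = 6.180000 - (2.046998)/(1.994681) = 5.153772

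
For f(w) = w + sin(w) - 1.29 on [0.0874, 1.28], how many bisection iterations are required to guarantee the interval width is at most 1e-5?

Initial width b − a = 1.28 − 0.0874 = 1.192600.
After n steps the width is (b−a)/2^n; need (b−a)/2^n ≤ 1e-5.
So n ≥ log₂(1.192600/1e-5) = log₂(119260.0000) ≈ 16.8638.
Hence n = 17.

17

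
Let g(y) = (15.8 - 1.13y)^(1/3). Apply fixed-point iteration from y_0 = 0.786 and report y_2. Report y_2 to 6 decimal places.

2.352459

y_1 = g(0.786000) = 2.461370
y_2 = g(2.461370) = 2.352459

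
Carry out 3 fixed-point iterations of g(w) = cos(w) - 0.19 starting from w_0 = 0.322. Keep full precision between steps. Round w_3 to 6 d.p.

w_1 = g(0.322000) = 0.758604
w_2 = g(0.758604) = 0.535797
w_3 = g(0.535797) = 0.669862

0.669862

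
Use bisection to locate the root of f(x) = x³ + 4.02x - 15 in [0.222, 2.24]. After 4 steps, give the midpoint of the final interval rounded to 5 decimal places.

f(0.222000) = -14.096619, f(2.240000) = 5.244224 (opposite signs)
step 1: m = 1.231000, f(m) = -8.185971 < 0 → root in [1.231000, 2.240000]
step 2: m = 1.735500, f(m) = -2.796033 < 0 → root in [1.735500, 2.240000]
step 3: m = 1.987750, f(m) = 0.844654 > 0 → root in [1.735500, 1.987750]
step 4: m = 1.861625, f(m) = -1.064531 < 0 → root in [1.861625, 1.987750]
Midpoint of [1.861625, 1.987750] = 1.924688

1.92469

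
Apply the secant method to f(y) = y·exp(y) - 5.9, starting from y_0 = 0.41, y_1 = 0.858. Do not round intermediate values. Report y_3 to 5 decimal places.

1.17814

f(y_0) = -5.282205, f(y_1) = -3.876459
y_2 = 0.858000 - (-3.876459)·(0.858000 - 0.410000)/(-3.876459 - (-5.282205)) = 2.093397; f(y_2) = 11.082530
y_3 = 2.093397 - (11.082530)·(2.093397 - 0.858000)/(11.082530 - (-3.876459)) = 1.178140; f(y_3) = -2.073018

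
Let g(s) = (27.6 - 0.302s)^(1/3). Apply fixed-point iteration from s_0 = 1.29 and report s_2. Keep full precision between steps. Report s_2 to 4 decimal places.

s_1 = g(1.290000) = 3.007773
s_2 = g(3.007773) = 2.988536

2.9885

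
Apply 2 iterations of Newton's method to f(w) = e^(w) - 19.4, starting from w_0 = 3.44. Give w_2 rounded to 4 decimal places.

2.9698

f'(w) = e^(w)
w_0 = 3.440000: f = 11.786958, f' = 31.186958 → w_1 = 3.440000 - (11.786958)/(31.186958) = 3.062055
w_1 = 3.062055: f = 1.971428, f' = 21.371428 → w_2 = 3.062055 - (1.971428)/(21.371428) = 2.969809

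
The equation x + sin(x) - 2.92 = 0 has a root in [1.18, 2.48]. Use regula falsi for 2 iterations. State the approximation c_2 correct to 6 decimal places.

f(1.180000) = -0.815394, f(2.480000) = 0.174374
step 1: c = 2.250970, f(c) = 0.108434 > 0 → new bracket [1.180000, 2.250970]
step 2: c = 2.125266, f(c) = 0.055446 > 0 → new bracket [1.180000, 2.125266]

2.125266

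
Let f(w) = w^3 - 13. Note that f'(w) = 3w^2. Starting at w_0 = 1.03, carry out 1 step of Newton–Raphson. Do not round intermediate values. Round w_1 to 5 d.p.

Newton update: w ← w − f(w)/f'(w).
w_0 = 1.030000: f = -11.907273, f' = 3.182700 → w_1 = 1.030000 - (-11.907273)/(3.182700) = 4.771249

4.77125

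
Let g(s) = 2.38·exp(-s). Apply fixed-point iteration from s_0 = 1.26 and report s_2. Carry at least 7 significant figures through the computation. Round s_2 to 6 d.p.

1.211675

s_1 = g(1.260000) = 0.675097
s_2 = g(0.675097) = 1.211675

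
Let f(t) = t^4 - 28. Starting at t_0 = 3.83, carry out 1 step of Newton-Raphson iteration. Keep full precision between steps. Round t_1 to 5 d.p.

Newton update: t ← t − f(t)/f'(t).
f'(t) = 4t^3
t_0 = 3.830000: f = 187.176627, f' = 224.727548 → t_1 = 3.830000 - (187.176627)/(224.727548) = 2.997095

2.99710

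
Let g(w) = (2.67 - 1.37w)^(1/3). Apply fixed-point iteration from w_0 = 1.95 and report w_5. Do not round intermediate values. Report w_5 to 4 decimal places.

1.0400

w_1 = g(1.950000) = -0.114471
w_2 = g(-0.114471) = 1.413947
w_3 = g(1.413947) = 0.901599
w_4 = g(0.901599) = 1.127885
w_5 = g(1.127885) = 1.039980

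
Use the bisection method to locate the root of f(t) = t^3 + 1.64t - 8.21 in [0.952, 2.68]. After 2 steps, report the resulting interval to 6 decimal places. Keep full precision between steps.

[1.384000, 1.816000]

f(0.952000) = -5.785919, f(2.680000) = 15.434032 (opposite signs)
step 1: m = 1.816000, f(m) = 0.757146 > 0 → root in [0.952000, 1.816000]
step 2: m = 1.384000, f(m) = -3.289249 < 0 → root in [1.384000, 1.816000]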